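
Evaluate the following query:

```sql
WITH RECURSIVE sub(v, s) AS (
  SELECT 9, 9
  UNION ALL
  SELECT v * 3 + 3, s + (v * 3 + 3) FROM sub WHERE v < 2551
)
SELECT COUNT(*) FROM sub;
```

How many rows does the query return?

7

Base: v=9, s=9.
Iteration 1: 9 < 2551 holds -> v = 9 * 3 + 3 = 30, s = 9 + 30 = 39.
Iteration 2: 30 < 2551 holds -> v = 30 * 3 + 3 = 93, s = 39 + 93 = 132.
Iteration 3: 93 < 2551 holds -> v = 93 * 3 + 3 = 282, s = 132 + 282 = 414.
Iteration 4: 282 < 2551 holds -> v = 282 * 3 + 3 = 849, s = 414 + 849 = 1263.
Iteration 5: 849 < 2551 holds -> v = 849 * 3 + 3 = 2550, s = 1263 + 2550 = 3813.
Iteration 6: 2550 < 2551 holds -> v = 2550 * 3 + 3 = 7653, s = 3813 + 7653 = 11466.
Iteration 7: 7653 < 2551 fails; recursion stops.
Total rows emitted: 7.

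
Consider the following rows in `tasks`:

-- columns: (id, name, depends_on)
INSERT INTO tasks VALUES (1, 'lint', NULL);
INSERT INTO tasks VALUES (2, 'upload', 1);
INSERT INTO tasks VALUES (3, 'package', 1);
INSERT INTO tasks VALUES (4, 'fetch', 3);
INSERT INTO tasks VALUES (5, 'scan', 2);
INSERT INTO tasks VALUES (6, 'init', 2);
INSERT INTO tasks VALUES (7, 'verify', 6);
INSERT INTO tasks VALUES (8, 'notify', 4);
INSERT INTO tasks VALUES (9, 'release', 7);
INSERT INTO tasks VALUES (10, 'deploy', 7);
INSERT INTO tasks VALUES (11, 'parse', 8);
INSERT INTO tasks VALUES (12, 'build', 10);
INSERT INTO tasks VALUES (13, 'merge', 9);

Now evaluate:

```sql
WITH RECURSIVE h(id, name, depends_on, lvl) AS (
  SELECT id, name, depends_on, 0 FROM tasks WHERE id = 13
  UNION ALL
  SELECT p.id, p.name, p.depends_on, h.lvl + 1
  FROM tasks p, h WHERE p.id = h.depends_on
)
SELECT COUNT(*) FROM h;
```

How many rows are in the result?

6

Base: id=13 (merge), depends_on=9, lvl 0.
Iteration 1: join on id=9 -> release (id 9, depends_on=7, lvl 1).
Iteration 2: join on id=7 -> verify (id 7, depends_on=6, lvl 2).
Iteration 3: join on id=6 -> init (id 6, depends_on=2, lvl 3).
Iteration 4: join on id=2 -> upload (id 2, depends_on=1, lvl 4).
Iteration 5: join on id=1 -> lint (id 1, depends_on=NULL, lvl 5).
Iteration 6: depends_on is NULL; no match; recursion stops.
Total rows emitted: 6.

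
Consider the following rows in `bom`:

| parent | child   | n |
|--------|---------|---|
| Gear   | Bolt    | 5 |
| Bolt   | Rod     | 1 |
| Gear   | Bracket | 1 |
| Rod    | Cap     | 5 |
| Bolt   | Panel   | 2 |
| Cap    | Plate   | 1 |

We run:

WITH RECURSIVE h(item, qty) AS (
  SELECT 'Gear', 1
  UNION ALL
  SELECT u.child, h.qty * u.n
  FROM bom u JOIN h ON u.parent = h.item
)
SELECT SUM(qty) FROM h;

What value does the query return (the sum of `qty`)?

Base: (Gear, qty=1).
Iteration 1: components of {Gear} -> Bolt = 1*5 = 5, Bracket = 1*1 = 1.
Iteration 2: components of {Bolt,Bracket} -> Panel = 5*2 = 10, Rod = 5*1 = 5.
Iteration 3: components of {Panel,Rod} -> Cap = 5*5 = 25.
Iteration 4: components of {Cap} -> Plate = 25*1 = 25.
Iteration 5: no further components; recursion stops.
SUM(qty) = 1 + 5 + 1 + 5 + 10 + 25 + 25 = 72.

72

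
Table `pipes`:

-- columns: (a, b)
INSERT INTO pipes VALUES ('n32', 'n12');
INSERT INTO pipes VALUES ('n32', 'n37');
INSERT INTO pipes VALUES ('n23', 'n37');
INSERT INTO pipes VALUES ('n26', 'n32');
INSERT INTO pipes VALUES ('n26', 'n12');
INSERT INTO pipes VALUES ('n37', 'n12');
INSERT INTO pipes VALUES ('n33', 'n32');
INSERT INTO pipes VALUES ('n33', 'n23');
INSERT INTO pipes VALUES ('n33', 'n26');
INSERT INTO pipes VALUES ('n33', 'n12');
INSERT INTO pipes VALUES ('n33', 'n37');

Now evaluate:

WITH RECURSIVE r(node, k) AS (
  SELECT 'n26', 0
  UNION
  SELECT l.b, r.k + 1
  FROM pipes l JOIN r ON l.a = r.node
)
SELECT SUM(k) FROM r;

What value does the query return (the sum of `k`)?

9

Base: (n26, k=0).
Iteration 1: edges from {n26} -> (n12, k=1), (n32, k=1).
Iteration 2: edges from {n12,n32} -> (n12, k=2), (n37, k=2).
Iteration 3: edges from {n12,n37} -> (n12, k=3).
Iteration 4: no outgoing edges from {n12}; recursion stops.
SUM(k) = 0 + 1 + 1 + 2 + 2 + 3 = 9.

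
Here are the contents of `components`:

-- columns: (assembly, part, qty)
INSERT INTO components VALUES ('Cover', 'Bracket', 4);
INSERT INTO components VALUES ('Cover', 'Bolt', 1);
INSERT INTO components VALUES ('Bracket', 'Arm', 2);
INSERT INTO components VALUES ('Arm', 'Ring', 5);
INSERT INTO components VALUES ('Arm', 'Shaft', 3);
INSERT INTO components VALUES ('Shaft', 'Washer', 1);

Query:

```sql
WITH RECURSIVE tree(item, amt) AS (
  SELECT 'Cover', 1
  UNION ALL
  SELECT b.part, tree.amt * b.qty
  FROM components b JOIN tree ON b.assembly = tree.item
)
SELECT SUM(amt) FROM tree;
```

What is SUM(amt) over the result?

102

Base: (Cover, amt=1).
Iteration 1: components of {Cover} -> Bolt = 1*1 = 1, Bracket = 1*4 = 4.
Iteration 2: components of {Bolt,Bracket} -> Arm = 4*2 = 8.
Iteration 3: components of {Arm} -> Ring = 8*5 = 40, Shaft = 8*3 = 24.
Iteration 4: components of {Ring,Shaft} -> Washer = 24*1 = 24.
Iteration 5: no further components; recursion stops.
SUM(amt) = 1 + 4 + 1 + 8 + 40 + 24 + 24 = 102.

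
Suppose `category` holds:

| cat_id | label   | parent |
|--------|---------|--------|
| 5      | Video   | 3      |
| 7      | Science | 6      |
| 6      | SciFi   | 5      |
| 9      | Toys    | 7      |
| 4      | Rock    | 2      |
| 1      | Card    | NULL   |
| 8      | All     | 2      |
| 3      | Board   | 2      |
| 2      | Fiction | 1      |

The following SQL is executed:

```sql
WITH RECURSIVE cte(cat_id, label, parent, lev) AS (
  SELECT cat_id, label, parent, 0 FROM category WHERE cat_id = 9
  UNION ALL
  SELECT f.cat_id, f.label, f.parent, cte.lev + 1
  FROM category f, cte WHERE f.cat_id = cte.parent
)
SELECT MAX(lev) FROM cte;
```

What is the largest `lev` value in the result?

6

Base: cat_id=9 (Toys), parent=7, lev 0.
Iteration 1: join on cat_id=7 -> Science (id 7, parent=6, lev 1).
Iteration 2: join on cat_id=6 -> SciFi (id 6, parent=5, lev 2).
Iteration 3: join on cat_id=5 -> Video (id 5, parent=3, lev 3).
Iteration 4: join on cat_id=3 -> Board (id 3, parent=2, lev 4).
Iteration 5: join on cat_id=2 -> Fiction (id 2, parent=1, lev 5).
Iteration 6: join on cat_id=1 -> Card (id 1, parent=NULL, lev 6).
Iteration 7: parent is NULL; no match; recursion stops.
lev values: 0, 1, 2, 3, 4, 5, 6; the maximum is 6.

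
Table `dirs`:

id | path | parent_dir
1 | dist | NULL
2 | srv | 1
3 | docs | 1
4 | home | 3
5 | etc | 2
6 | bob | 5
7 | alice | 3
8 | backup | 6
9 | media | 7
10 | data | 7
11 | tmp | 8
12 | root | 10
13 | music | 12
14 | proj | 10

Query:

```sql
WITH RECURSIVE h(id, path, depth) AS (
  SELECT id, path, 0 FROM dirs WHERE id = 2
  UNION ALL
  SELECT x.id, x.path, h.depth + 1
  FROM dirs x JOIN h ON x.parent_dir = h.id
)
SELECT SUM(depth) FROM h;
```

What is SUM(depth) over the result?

Base: id=2 (srv) at depth 0.
Iteration 1: rows with parent_dir in {2} -> etc (id 5, depth 1).
Iteration 2: rows with parent_dir in {5} -> bob (id 6, depth 2).
Iteration 3: rows with parent_dir in {6} -> backup (id 8, depth 3).
Iteration 4: rows with parent_dir in {8} -> tmp (id 11, depth 4).
Iteration 5: no rows with parent_dir in {11}; recursion stops.
SUM(depth) = 0 + 1 + 2 + 3 + 4 = 10.

10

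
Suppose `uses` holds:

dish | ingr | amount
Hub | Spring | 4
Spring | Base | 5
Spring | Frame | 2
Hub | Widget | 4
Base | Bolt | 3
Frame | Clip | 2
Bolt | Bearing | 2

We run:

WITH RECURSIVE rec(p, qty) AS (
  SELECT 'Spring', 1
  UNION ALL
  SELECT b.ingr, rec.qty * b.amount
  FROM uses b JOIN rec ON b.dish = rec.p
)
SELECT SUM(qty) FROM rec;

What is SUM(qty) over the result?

Base: (Spring, qty=1).
Iteration 1: components of {Spring} -> Base = 1*5 = 5, Frame = 1*2 = 2.
Iteration 2: components of {Base,Frame} -> Bolt = 5*3 = 15, Clip = 2*2 = 4.
Iteration 3: components of {Bolt,Clip} -> Bearing = 15*2 = 30.
Iteration 4: no further components; recursion stops.
SUM(qty) = 1 + 5 + 2 + 15 + 4 + 30 = 57.

57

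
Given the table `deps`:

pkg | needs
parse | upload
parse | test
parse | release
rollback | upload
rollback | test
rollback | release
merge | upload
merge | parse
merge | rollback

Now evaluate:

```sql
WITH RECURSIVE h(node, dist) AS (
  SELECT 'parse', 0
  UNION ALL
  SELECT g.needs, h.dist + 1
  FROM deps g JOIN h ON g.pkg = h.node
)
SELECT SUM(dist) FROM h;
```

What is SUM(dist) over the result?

Base: (parse, dist=0).
Iteration 1: edges from {parse} -> (release, dist=1), (test, dist=1), (upload, dist=1).
Iteration 2: no outgoing edges from {release,test,upload}; recursion stops.
SUM(dist) = 0 + 1 + 1 + 1 = 3.

3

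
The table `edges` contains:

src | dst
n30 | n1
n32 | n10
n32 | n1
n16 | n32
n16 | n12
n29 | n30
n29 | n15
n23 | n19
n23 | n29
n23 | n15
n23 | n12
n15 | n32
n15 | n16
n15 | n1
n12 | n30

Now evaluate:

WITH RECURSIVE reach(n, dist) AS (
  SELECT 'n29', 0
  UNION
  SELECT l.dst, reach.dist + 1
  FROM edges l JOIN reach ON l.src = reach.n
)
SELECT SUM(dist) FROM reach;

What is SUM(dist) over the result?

Base: (n29, dist=0).
Iteration 1: edges from {n29} -> (n15, dist=1), (n30, dist=1).
Iteration 2: edges from {n15,n30} -> (n1, dist=2), (n16, dist=2), (n32, dist=2). [UNION drops 1 duplicate row(s)]
Iteration 3: edges from {n1,n16,n32} -> (n1, dist=3), (n10, dist=3), (n12, dist=3), (n32, dist=3).
Iteration 4: edges from {n1,n10,n12,n32} -> (n1, dist=4), (n10, dist=4), (n30, dist=4).
Iteration 5: edges from {n1,n10,n30} -> (n1, dist=5).
Iteration 6: no outgoing edges from {n1}; recursion stops.
SUM(dist) = 0 + 1 + 1 + 2 + 2 + 2 + 3 + 3 + 3 + 3 + 4 + 4 + 4 + 5 = 37.

37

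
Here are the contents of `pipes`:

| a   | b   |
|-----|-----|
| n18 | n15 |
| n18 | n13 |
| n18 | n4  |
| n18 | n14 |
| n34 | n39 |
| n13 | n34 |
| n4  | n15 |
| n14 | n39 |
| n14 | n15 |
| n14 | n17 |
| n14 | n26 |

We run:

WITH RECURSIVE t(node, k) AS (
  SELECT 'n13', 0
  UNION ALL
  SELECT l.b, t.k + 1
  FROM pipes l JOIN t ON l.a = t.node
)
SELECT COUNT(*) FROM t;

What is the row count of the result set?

3

Base: (n13, k=0).
Iteration 1: edges from {n13} -> (n34, k=1).
Iteration 2: edges from {n34} -> (n39, k=2).
Iteration 3: no outgoing edges from {n39}; recursion stops.
Total rows emitted: 3.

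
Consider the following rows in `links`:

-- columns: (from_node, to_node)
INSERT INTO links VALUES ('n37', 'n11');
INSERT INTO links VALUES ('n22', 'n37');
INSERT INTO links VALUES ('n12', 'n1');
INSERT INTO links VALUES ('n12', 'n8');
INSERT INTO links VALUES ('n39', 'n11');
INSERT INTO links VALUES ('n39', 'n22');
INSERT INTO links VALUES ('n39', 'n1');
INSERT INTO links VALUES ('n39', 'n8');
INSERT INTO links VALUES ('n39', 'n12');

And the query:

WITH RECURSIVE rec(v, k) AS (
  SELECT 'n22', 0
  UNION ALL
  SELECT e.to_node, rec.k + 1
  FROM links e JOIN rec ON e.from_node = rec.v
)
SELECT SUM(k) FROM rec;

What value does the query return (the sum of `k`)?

Base: (n22, k=0).
Iteration 1: edges from {n22} -> (n37, k=1).
Iteration 2: edges from {n37} -> (n11, k=2).
Iteration 3: no outgoing edges from {n11}; recursion stops.
SUM(k) = 0 + 1 + 2 = 3.

3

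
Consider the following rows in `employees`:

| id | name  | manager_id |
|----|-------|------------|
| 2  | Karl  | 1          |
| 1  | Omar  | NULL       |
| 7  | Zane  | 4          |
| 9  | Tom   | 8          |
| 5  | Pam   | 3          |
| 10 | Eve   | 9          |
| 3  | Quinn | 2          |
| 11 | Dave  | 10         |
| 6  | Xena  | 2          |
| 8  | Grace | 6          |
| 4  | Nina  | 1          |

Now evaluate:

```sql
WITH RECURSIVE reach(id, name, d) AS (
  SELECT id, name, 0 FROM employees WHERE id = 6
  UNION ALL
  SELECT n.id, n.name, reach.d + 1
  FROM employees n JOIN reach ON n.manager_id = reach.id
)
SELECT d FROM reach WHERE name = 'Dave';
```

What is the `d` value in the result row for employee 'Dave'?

4

Base: id=6 (Xena) at d 0.
Iteration 1: rows with manager_id in {6} -> Grace (id 8, d 1).
Iteration 2: rows with manager_id in {8} -> Tom (id 9, d 2).
Iteration 3: rows with manager_id in {9} -> Eve (id 10, d 3).
Iteration 4: rows with manager_id in {10} -> Dave (id 11, d 4).
Iteration 5: no rows with manager_id in {11}; recursion stops.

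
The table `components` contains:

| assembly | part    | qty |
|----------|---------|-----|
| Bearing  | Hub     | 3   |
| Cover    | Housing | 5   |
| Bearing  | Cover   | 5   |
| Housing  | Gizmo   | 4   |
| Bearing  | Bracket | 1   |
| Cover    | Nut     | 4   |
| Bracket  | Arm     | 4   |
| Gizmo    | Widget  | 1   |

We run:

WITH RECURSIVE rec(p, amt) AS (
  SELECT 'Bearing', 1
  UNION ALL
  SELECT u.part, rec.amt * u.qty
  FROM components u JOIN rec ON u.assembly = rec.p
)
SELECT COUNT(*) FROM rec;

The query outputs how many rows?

9

Base: (Bearing, amt=1).
Iteration 1: components of {Bearing} -> Bracket = 1*1 = 1, Cover = 1*5 = 5, Hub = 1*3 = 3.
Iteration 2: components of {Bracket,Cover,Hub} -> Arm = 1*4 = 4, Housing = 5*5 = 25, Nut = 5*4 = 20.
Iteration 3: components of {Arm,Housing,Nut} -> Gizmo = 25*4 = 100.
Iteration 4: components of {Gizmo} -> Widget = 100*1 = 100.
Iteration 5: no further components; recursion stops.
Total rows emitted: 9.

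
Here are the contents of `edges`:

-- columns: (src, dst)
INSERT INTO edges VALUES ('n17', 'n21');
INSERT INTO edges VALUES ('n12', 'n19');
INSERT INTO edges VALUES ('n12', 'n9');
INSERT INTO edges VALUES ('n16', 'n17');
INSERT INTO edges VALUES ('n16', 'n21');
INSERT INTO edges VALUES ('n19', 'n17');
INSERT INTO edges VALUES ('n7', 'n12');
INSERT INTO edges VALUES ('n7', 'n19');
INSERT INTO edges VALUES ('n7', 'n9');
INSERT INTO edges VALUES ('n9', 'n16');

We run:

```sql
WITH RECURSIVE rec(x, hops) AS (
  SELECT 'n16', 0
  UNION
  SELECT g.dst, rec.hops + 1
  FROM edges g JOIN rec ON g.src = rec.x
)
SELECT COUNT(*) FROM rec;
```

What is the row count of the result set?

Base: (n16, hops=0).
Iteration 1: edges from {n16} -> (n17, hops=1), (n21, hops=1).
Iteration 2: edges from {n17,n21} -> (n21, hops=2).
Iteration 3: no outgoing edges from {n21}; recursion stops.
Total rows emitted: 4.

4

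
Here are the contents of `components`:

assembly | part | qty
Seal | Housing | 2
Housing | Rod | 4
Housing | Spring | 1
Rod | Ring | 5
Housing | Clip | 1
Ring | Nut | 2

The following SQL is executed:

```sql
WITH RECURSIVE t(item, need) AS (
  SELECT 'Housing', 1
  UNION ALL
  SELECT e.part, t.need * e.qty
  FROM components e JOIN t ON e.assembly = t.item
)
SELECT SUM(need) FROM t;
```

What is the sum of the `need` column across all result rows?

67

Base: (Housing, need=1).
Iteration 1: components of {Housing} -> Clip = 1*1 = 1, Rod = 1*4 = 4, Spring = 1*1 = 1.
Iteration 2: components of {Clip,Rod,Spring} -> Ring = 4*5 = 20.
Iteration 3: components of {Ring} -> Nut = 20*2 = 40.
Iteration 4: no further components; recursion stops.
SUM(need) = 1 + 4 + 1 + 1 + 20 + 40 = 67.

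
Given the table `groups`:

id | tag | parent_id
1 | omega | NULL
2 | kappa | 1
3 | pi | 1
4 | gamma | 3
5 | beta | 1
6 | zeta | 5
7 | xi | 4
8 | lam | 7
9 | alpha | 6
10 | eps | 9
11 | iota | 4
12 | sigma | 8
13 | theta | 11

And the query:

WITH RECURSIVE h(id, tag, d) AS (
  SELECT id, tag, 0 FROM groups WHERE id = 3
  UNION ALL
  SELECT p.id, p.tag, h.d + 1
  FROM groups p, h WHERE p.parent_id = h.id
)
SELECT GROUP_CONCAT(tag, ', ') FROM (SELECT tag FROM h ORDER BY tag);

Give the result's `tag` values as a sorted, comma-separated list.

Base: id=3 (pi) at d 0.
Iteration 1: rows with parent_id in {3} -> gamma (id 4, d 1).
Iteration 2: rows with parent_id in {4} -> xi (id 7, d 2), iota (id 11, d 2).
Iteration 3: rows with parent_id in {7,11} -> lam (id 8, d 3), theta (id 13, d 3).
Iteration 4: rows with parent_id in {8,13} -> sigma (id 12, d 4).
Iteration 5: no rows with parent_id in {12}; recursion stops.

gamma, iota, lam, pi, sigma, theta, xi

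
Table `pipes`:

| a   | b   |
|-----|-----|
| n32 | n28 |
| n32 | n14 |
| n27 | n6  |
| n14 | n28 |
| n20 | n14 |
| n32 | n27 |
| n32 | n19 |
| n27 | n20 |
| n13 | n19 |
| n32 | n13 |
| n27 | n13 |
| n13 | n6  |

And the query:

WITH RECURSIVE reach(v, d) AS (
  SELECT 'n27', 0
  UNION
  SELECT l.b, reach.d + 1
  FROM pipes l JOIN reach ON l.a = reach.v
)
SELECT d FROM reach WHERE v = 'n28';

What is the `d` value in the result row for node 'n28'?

3

Base: (n27, d=0).
Iteration 1: edges from {n27} -> (n13, d=1), (n20, d=1), (n6, d=1).
Iteration 2: edges from {n13,n20,n6} -> (n14, d=2), (n19, d=2), (n6, d=2).
Iteration 3: edges from {n14,n19,n6} -> (n28, d=3).
Iteration 4: no outgoing edges from {n28}; recursion stops.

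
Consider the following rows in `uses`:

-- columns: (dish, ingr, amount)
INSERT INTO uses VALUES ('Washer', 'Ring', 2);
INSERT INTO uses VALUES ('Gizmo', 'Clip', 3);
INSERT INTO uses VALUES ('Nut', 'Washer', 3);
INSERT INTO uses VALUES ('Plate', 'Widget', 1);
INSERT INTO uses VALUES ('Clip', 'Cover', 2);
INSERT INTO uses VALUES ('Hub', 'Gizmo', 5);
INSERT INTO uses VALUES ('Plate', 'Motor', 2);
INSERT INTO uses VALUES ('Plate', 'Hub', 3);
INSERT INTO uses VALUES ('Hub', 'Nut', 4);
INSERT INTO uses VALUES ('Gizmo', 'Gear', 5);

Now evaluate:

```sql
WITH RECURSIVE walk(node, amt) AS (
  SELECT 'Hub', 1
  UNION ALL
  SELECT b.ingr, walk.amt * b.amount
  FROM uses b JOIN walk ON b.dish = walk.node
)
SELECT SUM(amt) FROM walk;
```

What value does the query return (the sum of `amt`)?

116

Base: (Hub, amt=1).
Iteration 1: components of {Hub} -> Gizmo = 1*5 = 5, Nut = 1*4 = 4.
Iteration 2: components of {Gizmo,Nut} -> Clip = 5*3 = 15, Gear = 5*5 = 25, Washer = 4*3 = 12.
Iteration 3: components of {Clip,Gear,Washer} -> Cover = 15*2 = 30, Ring = 12*2 = 24.
Iteration 4: no further components; recursion stops.
SUM(amt) = 1 + 4 + 5 + 12 + 25 + 15 + 24 + 30 = 116.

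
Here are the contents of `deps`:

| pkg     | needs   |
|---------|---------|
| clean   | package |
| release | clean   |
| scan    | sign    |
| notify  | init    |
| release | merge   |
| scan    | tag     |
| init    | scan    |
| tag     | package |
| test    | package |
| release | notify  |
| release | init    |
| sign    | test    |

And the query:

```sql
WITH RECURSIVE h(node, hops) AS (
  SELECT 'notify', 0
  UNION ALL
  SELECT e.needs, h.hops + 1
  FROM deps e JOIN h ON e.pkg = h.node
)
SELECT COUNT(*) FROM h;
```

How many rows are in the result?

8

Base: (notify, hops=0).
Iteration 1: edges from {notify} -> (init, hops=1).
Iteration 2: edges from {init} -> (scan, hops=2).
Iteration 3: edges from {scan} -> (sign, hops=3), (tag, hops=3).
Iteration 4: edges from {sign,tag} -> (package, hops=4), (test, hops=4).
Iteration 5: edges from {package,test} -> (package, hops=5).
Iteration 6: no outgoing edges from {package}; recursion stops.
Total rows emitted: 8.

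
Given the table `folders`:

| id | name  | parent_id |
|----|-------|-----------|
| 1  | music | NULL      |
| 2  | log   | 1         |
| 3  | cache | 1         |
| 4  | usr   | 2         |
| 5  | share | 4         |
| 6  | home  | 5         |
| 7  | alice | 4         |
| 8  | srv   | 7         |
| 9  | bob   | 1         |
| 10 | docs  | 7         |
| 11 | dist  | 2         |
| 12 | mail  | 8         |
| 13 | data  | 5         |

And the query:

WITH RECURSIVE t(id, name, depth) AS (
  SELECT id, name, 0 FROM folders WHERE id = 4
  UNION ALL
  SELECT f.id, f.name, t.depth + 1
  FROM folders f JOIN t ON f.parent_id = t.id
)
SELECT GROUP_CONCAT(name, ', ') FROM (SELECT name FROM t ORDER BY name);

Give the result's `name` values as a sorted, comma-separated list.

alice, data, docs, home, mail, share, srv, usr

Base: id=4 (usr) at depth 0.
Iteration 1: rows with parent_id in {4} -> share (id 5, depth 1), alice (id 7, depth 1).
Iteration 2: rows with parent_id in {5,7} -> home (id 6, depth 2), srv (id 8, depth 2), docs (id 10, depth 2), data (id 13, depth 2).
Iteration 3: rows with parent_id in {6,8,10,13} -> mail (id 12, depth 3).
Iteration 4: no rows with parent_id in {12}; recursion stops.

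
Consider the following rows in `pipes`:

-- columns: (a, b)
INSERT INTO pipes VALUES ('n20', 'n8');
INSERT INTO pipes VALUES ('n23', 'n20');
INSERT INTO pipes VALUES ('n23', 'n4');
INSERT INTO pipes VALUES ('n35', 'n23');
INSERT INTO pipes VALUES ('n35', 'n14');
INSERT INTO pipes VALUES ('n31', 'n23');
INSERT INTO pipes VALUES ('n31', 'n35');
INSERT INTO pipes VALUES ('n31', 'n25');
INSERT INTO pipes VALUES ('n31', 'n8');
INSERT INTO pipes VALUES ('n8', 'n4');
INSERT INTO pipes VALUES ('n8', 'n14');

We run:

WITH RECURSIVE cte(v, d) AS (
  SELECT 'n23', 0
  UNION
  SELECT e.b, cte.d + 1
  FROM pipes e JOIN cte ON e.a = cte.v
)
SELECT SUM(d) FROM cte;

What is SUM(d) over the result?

Base: (n23, d=0).
Iteration 1: edges from {n23} -> (n20, d=1), (n4, d=1).
Iteration 2: edges from {n20,n4} -> (n8, d=2).
Iteration 3: edges from {n8} -> (n14, d=3), (n4, d=3).
Iteration 4: no outgoing edges from {n14,n4}; recursion stops.
SUM(d) = 0 + 1 + 1 + 2 + 3 + 3 = 10.

10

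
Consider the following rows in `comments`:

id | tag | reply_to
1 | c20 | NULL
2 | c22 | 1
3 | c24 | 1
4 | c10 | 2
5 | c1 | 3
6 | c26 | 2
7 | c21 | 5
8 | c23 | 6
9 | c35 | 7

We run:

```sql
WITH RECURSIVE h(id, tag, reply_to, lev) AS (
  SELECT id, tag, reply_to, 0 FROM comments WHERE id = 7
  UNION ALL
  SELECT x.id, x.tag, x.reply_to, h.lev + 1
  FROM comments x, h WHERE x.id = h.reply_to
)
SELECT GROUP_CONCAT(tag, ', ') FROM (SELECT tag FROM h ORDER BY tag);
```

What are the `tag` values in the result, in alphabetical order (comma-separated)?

Base: id=7 (c21), reply_to=5, lev 0.
Iteration 1: join on id=5 -> c1 (id 5, reply_to=3, lev 1).
Iteration 2: join on id=3 -> c24 (id 3, reply_to=1, lev 2).
Iteration 3: join on id=1 -> c20 (id 1, reply_to=NULL, lev 3).
Iteration 4: reply_to is NULL; no match; recursion stops.

c1, c20, c21, c24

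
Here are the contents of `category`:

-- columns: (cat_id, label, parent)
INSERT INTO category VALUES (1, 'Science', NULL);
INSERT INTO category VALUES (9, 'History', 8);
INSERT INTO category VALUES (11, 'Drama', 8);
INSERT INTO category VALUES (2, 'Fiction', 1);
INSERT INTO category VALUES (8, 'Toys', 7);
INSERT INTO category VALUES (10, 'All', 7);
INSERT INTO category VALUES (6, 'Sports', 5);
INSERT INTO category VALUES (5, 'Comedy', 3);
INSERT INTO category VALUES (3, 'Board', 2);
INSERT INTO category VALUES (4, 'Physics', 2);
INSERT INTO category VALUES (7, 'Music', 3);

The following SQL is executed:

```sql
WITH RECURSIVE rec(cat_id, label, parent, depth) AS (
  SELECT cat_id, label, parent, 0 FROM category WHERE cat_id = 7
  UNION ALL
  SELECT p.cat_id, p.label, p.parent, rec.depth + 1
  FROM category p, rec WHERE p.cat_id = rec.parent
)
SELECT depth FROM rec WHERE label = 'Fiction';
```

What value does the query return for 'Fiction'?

2

Base: cat_id=7 (Music), parent=3, depth 0.
Iteration 1: join on cat_id=3 -> Board (id 3, parent=2, depth 1).
Iteration 2: join on cat_id=2 -> Fiction (id 2, parent=1, depth 2).
Iteration 3: join on cat_id=1 -> Science (id 1, parent=NULL, depth 3).
Iteration 4: parent is NULL; no match; recursion stops.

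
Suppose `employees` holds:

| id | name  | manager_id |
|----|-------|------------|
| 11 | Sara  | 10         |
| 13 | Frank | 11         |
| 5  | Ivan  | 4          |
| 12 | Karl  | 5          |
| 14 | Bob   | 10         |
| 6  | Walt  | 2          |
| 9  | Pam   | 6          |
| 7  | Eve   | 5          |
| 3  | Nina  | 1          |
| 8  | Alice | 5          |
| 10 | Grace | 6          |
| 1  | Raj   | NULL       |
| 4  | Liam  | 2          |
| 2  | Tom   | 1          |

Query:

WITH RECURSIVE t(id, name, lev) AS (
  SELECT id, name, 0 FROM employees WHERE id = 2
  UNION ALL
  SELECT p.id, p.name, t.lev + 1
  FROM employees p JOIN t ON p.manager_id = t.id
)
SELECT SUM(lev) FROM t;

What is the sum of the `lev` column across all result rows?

27

Base: id=2 (Tom) at lev 0.
Iteration 1: rows with manager_id in {2} -> Liam (id 4, lev 1), Walt (id 6, lev 1).
Iteration 2: rows with manager_id in {4,6} -> Ivan (id 5, lev 2), Pam (id 9, lev 2), Grace (id 10, lev 2).
Iteration 3: rows with manager_id in {5,9,10} -> Eve (id 7, lev 3), Alice (id 8, lev 3), Sara (id 11, lev 3), Karl (id 12, lev 3), Bob (id 14, lev 3).
Iteration 4: rows with manager_id in {7,8,11,12,14} -> Frank (id 13, lev 4).
Iteration 5: no rows with manager_id in {13}; recursion stops.
SUM(lev) = 0 + 1 + 1 + 2 + 2 + 2 + 3 + 3 + 3 + 3 + 3 + 4 = 27.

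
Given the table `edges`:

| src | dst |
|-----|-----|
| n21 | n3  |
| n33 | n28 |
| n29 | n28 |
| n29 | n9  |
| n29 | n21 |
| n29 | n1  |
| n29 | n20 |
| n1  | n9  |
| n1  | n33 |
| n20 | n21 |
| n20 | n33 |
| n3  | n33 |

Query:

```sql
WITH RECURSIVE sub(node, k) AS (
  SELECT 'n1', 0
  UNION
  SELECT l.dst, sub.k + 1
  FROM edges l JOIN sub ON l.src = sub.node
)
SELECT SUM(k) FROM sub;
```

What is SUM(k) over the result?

4

Base: (n1, k=0).
Iteration 1: edges from {n1} -> (n33, k=1), (n9, k=1).
Iteration 2: edges from {n33,n9} -> (n28, k=2).
Iteration 3: no outgoing edges from {n28}; recursion stops.
SUM(k) = 0 + 1 + 1 + 2 = 4.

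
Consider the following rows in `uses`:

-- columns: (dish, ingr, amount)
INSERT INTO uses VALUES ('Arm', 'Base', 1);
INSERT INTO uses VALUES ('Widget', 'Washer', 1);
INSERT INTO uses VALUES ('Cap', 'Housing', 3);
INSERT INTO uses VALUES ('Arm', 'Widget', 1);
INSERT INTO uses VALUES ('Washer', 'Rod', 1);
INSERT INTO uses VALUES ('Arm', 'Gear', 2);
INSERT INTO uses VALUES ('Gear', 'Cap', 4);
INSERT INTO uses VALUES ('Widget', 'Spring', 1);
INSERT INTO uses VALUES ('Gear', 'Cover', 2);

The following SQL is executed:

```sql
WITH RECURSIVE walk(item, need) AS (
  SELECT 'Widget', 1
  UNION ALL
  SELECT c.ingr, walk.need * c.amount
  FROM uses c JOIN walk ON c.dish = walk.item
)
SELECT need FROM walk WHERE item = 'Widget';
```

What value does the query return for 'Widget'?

1

Base: (Widget, need=1).
Iteration 1: components of {Widget} -> Spring = 1*1 = 1, Washer = 1*1 = 1.
Iteration 2: components of {Spring,Washer} -> Rod = 1*1 = 1.
Iteration 3: no further components; recursion stops.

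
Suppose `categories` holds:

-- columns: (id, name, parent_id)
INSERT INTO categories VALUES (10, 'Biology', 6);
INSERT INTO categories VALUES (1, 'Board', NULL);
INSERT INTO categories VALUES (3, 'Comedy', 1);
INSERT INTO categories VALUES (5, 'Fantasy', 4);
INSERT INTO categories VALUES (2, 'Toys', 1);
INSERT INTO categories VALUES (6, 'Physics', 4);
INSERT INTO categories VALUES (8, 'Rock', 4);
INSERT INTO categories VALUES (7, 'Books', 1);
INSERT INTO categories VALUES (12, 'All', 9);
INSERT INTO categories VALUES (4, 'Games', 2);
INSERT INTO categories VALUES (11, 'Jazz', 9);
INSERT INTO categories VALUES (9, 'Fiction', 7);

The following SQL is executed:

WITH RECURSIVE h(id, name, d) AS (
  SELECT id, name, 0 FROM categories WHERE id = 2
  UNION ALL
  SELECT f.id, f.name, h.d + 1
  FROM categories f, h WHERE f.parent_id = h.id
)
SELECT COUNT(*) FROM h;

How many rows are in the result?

Base: id=2 (Toys) at d 0.
Iteration 1: rows with parent_id in {2} -> Games (id 4, d 1).
Iteration 2: rows with parent_id in {4} -> Fantasy (id 5, d 2), Physics (id 6, d 2), Rock (id 8, d 2).
Iteration 3: rows with parent_id in {5,6,8} -> Biology (id 10, d 3).
Iteration 4: no rows with parent_id in {10}; recursion stops.
Total rows emitted: 6.

6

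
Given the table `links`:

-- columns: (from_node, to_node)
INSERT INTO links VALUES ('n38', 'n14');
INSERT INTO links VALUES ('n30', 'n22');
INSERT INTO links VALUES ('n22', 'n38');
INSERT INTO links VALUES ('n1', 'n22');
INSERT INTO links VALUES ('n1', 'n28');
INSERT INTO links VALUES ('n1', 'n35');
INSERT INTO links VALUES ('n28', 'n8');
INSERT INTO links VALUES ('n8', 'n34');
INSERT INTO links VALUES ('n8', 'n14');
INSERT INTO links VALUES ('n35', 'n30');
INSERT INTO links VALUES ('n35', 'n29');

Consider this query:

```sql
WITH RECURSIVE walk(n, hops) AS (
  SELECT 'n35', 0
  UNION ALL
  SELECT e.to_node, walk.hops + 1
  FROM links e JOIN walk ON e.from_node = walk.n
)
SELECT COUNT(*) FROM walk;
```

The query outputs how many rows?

Base: (n35, hops=0).
Iteration 1: edges from {n35} -> (n29, hops=1), (n30, hops=1).
Iteration 2: edges from {n29,n30} -> (n22, hops=2).
Iteration 3: edges from {n22} -> (n38, hops=3).
Iteration 4: edges from {n38} -> (n14, hops=4).
Iteration 5: no outgoing edges from {n14}; recursion stops.
Total rows emitted: 6.

6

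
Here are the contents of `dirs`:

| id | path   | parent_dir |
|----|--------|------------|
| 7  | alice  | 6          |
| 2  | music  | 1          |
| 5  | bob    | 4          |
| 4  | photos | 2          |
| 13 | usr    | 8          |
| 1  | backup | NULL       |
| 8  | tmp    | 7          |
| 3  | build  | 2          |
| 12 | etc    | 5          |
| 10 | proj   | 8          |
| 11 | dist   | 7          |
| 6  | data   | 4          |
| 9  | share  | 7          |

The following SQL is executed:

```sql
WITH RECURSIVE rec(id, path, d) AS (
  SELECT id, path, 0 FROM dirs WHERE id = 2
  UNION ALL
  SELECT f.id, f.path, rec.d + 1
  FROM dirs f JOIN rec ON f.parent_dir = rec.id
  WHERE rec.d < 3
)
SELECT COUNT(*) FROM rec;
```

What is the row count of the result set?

7

Base: id=2 (music) at d 0.
Iteration 1: rows with parent_dir in {2} -> build (id 3, d 1), photos (id 4, d 1).
Iteration 2: rows with parent_dir in {3,4} -> bob (id 5, d 2), data (id 6, d 2).
Iteration 3: rows with parent_dir in {5,6} -> alice (id 7, d 3), etc (id 12, d 3).
Iteration 4: d < 3 fails for all current rows; recursion stops.
Total rows emitted: 7.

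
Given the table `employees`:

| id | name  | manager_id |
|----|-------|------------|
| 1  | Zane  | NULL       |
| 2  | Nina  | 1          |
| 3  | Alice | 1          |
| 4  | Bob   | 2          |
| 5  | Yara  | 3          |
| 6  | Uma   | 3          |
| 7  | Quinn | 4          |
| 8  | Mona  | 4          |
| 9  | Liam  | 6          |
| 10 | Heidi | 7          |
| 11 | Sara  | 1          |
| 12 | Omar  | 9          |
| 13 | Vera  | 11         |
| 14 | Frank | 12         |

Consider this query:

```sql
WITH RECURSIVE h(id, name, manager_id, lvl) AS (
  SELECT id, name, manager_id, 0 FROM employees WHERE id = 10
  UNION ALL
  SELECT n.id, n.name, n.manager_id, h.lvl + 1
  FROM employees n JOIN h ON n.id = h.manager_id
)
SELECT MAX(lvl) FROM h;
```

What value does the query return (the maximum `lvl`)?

4

Base: id=10 (Heidi), manager_id=7, lvl 0.
Iteration 1: join on id=7 -> Quinn (id 7, manager_id=4, lvl 1).
Iteration 2: join on id=4 -> Bob (id 4, manager_id=2, lvl 2).
Iteration 3: join on id=2 -> Nina (id 2, manager_id=1, lvl 3).
Iteration 4: join on id=1 -> Zane (id 1, manager_id=NULL, lvl 4).
Iteration 5: manager_id is NULL; no match; recursion stops.
lvl values: 0, 1, 2, 3, 4; the maximum is 4.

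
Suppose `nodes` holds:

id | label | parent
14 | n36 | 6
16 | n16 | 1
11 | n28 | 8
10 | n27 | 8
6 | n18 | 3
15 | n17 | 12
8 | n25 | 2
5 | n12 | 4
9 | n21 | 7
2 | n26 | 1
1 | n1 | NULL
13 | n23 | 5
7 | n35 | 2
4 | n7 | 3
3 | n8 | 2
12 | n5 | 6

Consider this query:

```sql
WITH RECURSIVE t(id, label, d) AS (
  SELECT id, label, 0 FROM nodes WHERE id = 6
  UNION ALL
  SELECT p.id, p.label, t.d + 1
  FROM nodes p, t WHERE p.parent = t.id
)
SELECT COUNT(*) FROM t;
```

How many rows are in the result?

4

Base: id=6 (n18) at d 0.
Iteration 1: rows with parent in {6} -> n5 (id 12, d 1), n36 (id 14, d 1).
Iteration 2: rows with parent in {12,14} -> n17 (id 15, d 2).
Iteration 3: no rows with parent in {15}; recursion stops.
Total rows emitted: 4.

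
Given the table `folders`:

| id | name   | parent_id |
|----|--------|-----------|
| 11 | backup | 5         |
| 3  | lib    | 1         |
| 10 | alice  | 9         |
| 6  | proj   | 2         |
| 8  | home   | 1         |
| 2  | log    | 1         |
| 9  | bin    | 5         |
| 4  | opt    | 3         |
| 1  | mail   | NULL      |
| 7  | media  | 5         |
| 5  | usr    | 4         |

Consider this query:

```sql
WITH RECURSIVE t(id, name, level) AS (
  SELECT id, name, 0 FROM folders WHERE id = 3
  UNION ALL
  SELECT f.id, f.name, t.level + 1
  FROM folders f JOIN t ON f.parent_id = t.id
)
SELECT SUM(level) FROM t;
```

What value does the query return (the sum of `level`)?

Base: id=3 (lib) at level 0.
Iteration 1: rows with parent_id in {3} -> opt (id 4, level 1).
Iteration 2: rows with parent_id in {4} -> usr (id 5, level 2).
Iteration 3: rows with parent_id in {5} -> media (id 7, level 3), bin (id 9, level 3), backup (id 11, level 3).
Iteration 4: rows with parent_id in {7,9,11} -> alice (id 10, level 4).
Iteration 5: no rows with parent_id in {10}; recursion stops.
SUM(level) = 0 + 1 + 2 + 3 + 3 + 3 + 4 = 16.

16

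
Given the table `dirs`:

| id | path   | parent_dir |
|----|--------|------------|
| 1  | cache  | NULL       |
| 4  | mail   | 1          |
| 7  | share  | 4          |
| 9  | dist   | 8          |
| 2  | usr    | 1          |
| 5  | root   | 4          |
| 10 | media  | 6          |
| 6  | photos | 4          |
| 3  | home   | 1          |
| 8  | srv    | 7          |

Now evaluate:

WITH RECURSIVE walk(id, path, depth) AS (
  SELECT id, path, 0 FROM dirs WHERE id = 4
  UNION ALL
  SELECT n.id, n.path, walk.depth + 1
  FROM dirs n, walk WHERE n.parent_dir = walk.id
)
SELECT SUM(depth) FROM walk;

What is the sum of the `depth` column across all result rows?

10

Base: id=4 (mail) at depth 0.
Iteration 1: rows with parent_dir in {4} -> root (id 5, depth 1), photos (id 6, depth 1), share (id 7, depth 1).
Iteration 2: rows with parent_dir in {5,6,7} -> srv (id 8, depth 2), media (id 10, depth 2).
Iteration 3: rows with parent_dir in {8,10} -> dist (id 9, depth 3).
Iteration 4: no rows with parent_dir in {9}; recursion stops.
SUM(depth) = 0 + 1 + 1 + 1 + 2 + 2 + 3 = 10.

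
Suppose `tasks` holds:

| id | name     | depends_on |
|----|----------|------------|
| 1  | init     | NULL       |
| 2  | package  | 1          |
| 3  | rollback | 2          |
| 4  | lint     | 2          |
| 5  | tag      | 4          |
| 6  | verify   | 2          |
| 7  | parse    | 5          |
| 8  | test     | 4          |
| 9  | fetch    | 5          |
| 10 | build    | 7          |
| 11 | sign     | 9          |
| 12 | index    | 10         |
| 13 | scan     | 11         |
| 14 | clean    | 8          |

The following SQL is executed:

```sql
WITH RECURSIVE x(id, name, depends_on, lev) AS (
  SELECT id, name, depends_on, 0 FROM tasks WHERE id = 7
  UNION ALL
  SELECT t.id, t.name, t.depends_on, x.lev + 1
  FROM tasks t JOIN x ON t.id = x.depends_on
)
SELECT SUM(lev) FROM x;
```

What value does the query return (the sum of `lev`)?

10

Base: id=7 (parse), depends_on=5, lev 0.
Iteration 1: join on id=5 -> tag (id 5, depends_on=4, lev 1).
Iteration 2: join on id=4 -> lint (id 4, depends_on=2, lev 2).
Iteration 3: join on id=2 -> package (id 2, depends_on=1, lev 3).
Iteration 4: join on id=1 -> init (id 1, depends_on=NULL, lev 4).
Iteration 5: depends_on is NULL; no match; recursion stops.
SUM(lev) = 0 + 1 + 2 + 3 + 4 = 10.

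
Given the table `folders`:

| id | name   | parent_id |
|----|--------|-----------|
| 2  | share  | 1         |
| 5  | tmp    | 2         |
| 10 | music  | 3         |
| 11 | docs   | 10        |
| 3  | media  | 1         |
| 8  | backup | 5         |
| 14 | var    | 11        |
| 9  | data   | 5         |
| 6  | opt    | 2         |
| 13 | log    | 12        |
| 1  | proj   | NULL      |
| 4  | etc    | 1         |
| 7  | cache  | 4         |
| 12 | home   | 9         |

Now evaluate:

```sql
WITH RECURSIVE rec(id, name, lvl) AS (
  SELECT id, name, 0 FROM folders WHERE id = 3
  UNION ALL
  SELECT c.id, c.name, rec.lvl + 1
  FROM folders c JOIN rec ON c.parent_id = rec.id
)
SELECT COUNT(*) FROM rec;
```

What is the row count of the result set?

4

Base: id=3 (media) at lvl 0.
Iteration 1: rows with parent_id in {3} -> music (id 10, lvl 1).
Iteration 2: rows with parent_id in {10} -> docs (id 11, lvl 2).
Iteration 3: rows with parent_id in {11} -> var (id 14, lvl 3).
Iteration 4: no rows with parent_id in {14}; recursion stops.
Total rows emitted: 4.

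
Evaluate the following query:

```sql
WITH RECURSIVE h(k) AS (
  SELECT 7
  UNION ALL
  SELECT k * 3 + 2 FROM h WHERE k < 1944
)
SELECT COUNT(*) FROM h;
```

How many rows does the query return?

7

Base: k=7.
Iteration 1: 7 < 1944 holds -> k = 7 * 3 + 2 = 23.
Iteration 2: 23 < 1944 holds -> k = 23 * 3 + 2 = 71.
Iteration 3: 71 < 1944 holds -> k = 71 * 3 + 2 = 215.
Iteration 4: 215 < 1944 holds -> k = 215 * 3 + 2 = 647.
Iteration 5: 647 < 1944 holds -> k = 647 * 3 + 2 = 1943.
Iteration 6: 1943 < 1944 holds -> k = 1943 * 3 + 2 = 5831.
Iteration 7: 5831 < 1944 fails; recursion stops.
Total rows emitted: 7.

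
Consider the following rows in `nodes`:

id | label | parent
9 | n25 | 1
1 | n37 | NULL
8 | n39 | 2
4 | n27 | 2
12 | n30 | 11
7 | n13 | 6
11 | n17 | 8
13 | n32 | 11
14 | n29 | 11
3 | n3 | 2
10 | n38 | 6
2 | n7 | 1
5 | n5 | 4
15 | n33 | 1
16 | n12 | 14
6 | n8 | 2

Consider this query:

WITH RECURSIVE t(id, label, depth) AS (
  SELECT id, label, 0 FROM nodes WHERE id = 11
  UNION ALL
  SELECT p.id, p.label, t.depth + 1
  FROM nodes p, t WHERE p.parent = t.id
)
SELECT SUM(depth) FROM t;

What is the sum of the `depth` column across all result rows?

5

Base: id=11 (n17) at depth 0.
Iteration 1: rows with parent in {11} -> n30 (id 12, depth 1), n32 (id 13, depth 1), n29 (id 14, depth 1).
Iteration 2: rows with parent in {12,13,14} -> n12 (id 16, depth 2).
Iteration 3: no rows with parent in {16}; recursion stops.
SUM(depth) = 0 + 1 + 1 + 1 + 2 = 5.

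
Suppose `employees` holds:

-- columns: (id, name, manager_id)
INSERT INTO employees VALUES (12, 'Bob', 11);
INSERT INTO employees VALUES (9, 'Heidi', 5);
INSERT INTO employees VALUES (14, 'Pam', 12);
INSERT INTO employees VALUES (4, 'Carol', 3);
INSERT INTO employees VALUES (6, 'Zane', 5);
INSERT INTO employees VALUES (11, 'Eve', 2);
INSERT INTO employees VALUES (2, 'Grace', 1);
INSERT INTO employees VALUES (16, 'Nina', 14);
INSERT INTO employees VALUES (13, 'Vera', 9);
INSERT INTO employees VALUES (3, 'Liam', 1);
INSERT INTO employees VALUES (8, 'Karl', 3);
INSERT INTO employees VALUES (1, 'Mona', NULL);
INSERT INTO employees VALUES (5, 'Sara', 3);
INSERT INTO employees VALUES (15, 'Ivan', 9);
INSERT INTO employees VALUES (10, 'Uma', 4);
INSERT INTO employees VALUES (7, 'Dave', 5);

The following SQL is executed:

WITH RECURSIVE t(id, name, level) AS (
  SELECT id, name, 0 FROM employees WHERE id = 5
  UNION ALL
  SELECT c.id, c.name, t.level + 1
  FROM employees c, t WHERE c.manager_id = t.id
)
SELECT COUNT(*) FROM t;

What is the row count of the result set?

6

Base: id=5 (Sara) at level 0.
Iteration 1: rows with manager_id in {5} -> Zane (id 6, level 1), Dave (id 7, level 1), Heidi (id 9, level 1).
Iteration 2: rows with manager_id in {6,7,9} -> Vera (id 13, level 2), Ivan (id 15, level 2).
Iteration 3: no rows with manager_id in {13,15}; recursion stops.
Total rows emitted: 6.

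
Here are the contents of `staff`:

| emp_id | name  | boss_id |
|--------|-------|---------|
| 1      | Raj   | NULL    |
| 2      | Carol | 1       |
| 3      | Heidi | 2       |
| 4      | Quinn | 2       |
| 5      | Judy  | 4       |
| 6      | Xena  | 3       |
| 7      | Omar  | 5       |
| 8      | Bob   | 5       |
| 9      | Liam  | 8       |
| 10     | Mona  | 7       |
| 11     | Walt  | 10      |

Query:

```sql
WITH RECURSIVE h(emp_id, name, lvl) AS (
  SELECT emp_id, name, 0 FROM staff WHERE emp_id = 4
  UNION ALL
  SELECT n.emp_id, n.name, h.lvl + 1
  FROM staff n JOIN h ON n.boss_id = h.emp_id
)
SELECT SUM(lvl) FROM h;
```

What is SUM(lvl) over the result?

15

Base: emp_id=4 (Quinn) at lvl 0.
Iteration 1: rows with boss_id in {4} -> Judy (id 5, lvl 1).
Iteration 2: rows with boss_id in {5} -> Omar (id 7, lvl 2), Bob (id 8, lvl 2).
Iteration 3: rows with boss_id in {7,8} -> Liam (id 9, lvl 3), Mona (id 10, lvl 3).
Iteration 4: rows with boss_id in {9,10} -> Walt (id 11, lvl 4).
Iteration 5: no rows with boss_id in {11}; recursion stops.
SUM(lvl) = 0 + 1 + 2 + 2 + 3 + 3 + 4 = 15.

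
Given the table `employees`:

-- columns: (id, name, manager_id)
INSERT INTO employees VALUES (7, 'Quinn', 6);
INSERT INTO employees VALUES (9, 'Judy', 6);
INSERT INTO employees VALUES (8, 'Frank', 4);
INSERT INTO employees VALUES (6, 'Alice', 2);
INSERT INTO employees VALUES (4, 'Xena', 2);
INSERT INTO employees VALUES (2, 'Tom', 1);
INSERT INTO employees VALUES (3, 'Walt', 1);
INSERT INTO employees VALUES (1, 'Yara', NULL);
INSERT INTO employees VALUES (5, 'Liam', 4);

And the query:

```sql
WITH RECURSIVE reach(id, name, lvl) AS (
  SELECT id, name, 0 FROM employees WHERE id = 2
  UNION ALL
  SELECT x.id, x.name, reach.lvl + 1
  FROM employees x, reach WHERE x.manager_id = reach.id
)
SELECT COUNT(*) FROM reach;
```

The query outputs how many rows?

7

Base: id=2 (Tom) at lvl 0.
Iteration 1: rows with manager_id in {2} -> Xena (id 4, lvl 1), Alice (id 6, lvl 1).
Iteration 2: rows with manager_id in {4,6} -> Liam (id 5, lvl 2), Quinn (id 7, lvl 2), Frank (id 8, lvl 2), Judy (id 9, lvl 2).
Iteration 3: no rows with manager_id in {5,7,8,9}; recursion stops.
Total rows emitted: 7.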